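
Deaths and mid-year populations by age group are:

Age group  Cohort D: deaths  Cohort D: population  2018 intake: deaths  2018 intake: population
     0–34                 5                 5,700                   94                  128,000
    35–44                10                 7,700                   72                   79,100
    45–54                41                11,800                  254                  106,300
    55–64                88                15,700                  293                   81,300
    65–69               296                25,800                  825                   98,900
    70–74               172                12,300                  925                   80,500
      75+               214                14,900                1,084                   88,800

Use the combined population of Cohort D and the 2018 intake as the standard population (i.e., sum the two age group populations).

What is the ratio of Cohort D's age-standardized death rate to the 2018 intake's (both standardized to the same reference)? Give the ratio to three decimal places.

1.292

Age-specific rates per 100,000 for Cohort D: 87.72, 129.87, 347.46, 560.51, 1147.29, 1398.37, 1436.24.
For the 2018 intake: 73.44, 91.02, 238.95, 360.39, 834.18, 1149.07, 1220.72.
Combined standard total = 756,800; weights = 0.1767, 0.1147, 0.1561, 0.1282, 0.1648, 0.1226, 0.1370.
Cohort D: 0.1767×87.72 + 0.1147×129.87 + 0.1561×347.46 + 0.1282×560.51 + 0.1648×1147.29 + 0.1226×1398.37 + 0.1370×1436.24 = 713.7672 per 100,000.
The 2018 intake: 0.1767×73.44 + 0.1147×91.02 + 0.1561×238.95 + 0.1282×360.39 + 0.1648×834.18 + 0.1226×1149.07 + 0.1370×1220.72 = 552.5122 per 100,000.
Ratio = 713.7672 ÷ 552.5122 = 1.29186.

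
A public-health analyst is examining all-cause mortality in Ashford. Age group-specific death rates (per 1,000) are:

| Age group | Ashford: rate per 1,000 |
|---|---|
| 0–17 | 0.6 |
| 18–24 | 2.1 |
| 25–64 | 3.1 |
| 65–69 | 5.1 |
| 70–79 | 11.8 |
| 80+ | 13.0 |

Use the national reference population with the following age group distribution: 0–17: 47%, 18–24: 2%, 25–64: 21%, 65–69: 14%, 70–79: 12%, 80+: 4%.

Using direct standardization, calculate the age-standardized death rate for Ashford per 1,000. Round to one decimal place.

Standard weights: 0.47, 0.02, 0.21, 0.14, 0.12, 0.04.
Standardized rate: 0.4700×0.6 + 0.0200×2.1 + 0.2100×3.1 + 0.1400×5.1 + 0.1200×11.8 + 0.0400×13.0 = 3.6250 per 1,000.

3.6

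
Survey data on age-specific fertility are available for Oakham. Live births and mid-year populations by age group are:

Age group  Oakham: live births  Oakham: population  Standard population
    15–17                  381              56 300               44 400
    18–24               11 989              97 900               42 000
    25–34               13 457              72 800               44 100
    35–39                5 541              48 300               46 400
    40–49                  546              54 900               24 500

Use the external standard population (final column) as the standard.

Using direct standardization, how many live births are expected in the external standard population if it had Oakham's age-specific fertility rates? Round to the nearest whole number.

19162

Age-specific rates per 1 000 for Oakham: 6.767, 122.462, 184.849, 114.720, 9.945.
Expected live births = Σ (standard pop × age-specific rate ÷ 1 000)
= 44 400×6.767/1 000 + 42 000×122.462/1 000 + 44 100×184.849/1 000 + 46 400×114.720/1 000 + 24 500×9.945/1 000
= 300.47 + 5143.39 + 8151.84 + 5323.03 + 243.66 = 19162.39.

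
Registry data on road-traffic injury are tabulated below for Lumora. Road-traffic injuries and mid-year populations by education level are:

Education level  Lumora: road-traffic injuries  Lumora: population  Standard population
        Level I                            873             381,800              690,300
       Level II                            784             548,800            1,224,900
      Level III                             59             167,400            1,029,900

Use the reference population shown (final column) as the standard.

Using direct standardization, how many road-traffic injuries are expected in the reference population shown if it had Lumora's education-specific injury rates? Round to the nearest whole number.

3691

Education-specific rates per 100,000 for Lumora: 228.65, 142.86, 35.24.
Expected road-traffic injuries = Σ (standard pop × education-specific rate ÷ 100,000)
= 690,300×228.65/100,000 + 1,224,900×142.86/100,000 + 1,029,900×35.24/100,000
= 1578.40 + 1749.86 + 362.99 = 3691.24.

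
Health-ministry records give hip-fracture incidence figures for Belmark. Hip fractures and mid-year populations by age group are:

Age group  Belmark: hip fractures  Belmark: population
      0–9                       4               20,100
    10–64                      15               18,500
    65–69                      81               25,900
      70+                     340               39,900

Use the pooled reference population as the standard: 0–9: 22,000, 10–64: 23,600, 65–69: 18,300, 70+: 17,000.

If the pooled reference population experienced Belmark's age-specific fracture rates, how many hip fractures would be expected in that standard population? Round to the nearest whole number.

226

Age-specific rates per 100,000 for Belmark: 19.90, 81.08, 312.74, 852.13.
Expected hip fractures = Σ (standard pop × age-specific rate ÷ 100,000)
= 22,000×19.90/100,000 + 23,600×81.08/100,000 + 18,300×312.74/100,000 + 17,000×852.13/100,000
= 4.38 + 19.14 + 57.23 + 144.86 = 225.61.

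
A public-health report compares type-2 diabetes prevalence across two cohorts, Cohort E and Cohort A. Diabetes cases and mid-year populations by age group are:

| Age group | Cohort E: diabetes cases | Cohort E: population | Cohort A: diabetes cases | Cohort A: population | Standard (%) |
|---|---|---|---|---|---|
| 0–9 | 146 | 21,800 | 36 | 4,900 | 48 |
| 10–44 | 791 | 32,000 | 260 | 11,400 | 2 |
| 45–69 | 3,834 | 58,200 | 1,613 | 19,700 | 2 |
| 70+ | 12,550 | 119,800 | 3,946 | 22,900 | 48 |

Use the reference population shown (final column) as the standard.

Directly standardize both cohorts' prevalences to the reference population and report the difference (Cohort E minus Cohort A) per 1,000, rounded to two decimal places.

-33.02

Age-specific rates per 1,000 for Cohort E: 6.697, 24.719, 65.876, 104.758.
For Cohort A: 7.347, 22.807, 81.878, 172.314.
Standard weights: 0.48, 0.02, 0.02, 0.48.
Cohort E: 0.4800×6.697 + 0.0200×24.719 + 0.0200×65.876 + 0.4800×104.758 = 55.3104 per 1,000.
Cohort A: 0.4800×7.347 + 0.0200×22.807 + 0.0200×81.878 + 0.4800×172.314 = 88.3312 per 1,000.
Difference = 55.3104 − 88.3312 = -33.0208.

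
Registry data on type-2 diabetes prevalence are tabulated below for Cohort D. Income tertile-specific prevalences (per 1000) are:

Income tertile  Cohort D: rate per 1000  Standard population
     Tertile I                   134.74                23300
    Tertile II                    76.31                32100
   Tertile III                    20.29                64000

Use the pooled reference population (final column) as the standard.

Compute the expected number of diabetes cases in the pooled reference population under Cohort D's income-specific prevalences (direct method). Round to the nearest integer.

6888

Expected diabetes cases = Σ (standard pop × income-specific rate ÷ 1000)
= 23300×134.74/1000 + 32100×76.31/1000 + 64000×20.29/1000
= 3139.44 + 2449.55 + 1298.56 = 6887.55.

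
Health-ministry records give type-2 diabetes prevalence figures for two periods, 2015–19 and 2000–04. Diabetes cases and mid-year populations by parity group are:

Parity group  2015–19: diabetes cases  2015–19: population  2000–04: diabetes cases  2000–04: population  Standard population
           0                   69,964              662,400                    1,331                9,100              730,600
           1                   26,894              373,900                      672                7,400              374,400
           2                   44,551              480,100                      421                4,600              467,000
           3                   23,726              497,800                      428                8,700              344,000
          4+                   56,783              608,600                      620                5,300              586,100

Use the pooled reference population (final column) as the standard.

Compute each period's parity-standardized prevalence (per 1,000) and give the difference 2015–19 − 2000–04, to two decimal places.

-20.21

Parity-specific rates per 1,000 for 2015–19: 105.622, 71.928, 92.795, 47.662, 93.301.
For 2000–04: 146.264, 90.811, 91.522, 49.195, 116.981.
Standard total = 2,502,100; weights = 0.2920, 0.1496, 0.1866, 0.1375, 0.2342.
2015–19: 0.2920×105.622 + 0.1496×71.928 + 0.1866×92.795 + 0.1375×47.662 + 0.2342×93.301 = 87.3315 per 1,000.
2000–04: 0.2920×146.264 + 0.1496×90.811 + 0.1866×91.522 + 0.1375×49.195 + 0.2342×116.981 = 107.5442 per 1,000.
Difference = 87.3315 − 107.5442 = -20.2127.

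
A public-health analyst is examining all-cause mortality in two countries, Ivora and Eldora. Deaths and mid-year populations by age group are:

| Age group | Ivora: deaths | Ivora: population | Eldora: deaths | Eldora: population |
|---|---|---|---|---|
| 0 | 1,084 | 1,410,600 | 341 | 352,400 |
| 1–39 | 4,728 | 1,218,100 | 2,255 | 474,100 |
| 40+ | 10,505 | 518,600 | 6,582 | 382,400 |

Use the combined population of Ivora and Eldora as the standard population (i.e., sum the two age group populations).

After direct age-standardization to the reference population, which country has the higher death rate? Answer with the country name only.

Age-specific rates per 100,000 for Ivora: 76.85, 388.15, 2025.65.
For Eldora: 96.77, 475.64, 1721.23.
Combined standard total = 4,356,200; weights = 0.4047, 0.3885, 0.2068.
Ivora: 0.4047×76.85 + 0.3885×388.15 + 0.2068×2025.65 = 600.8465 per 100,000.
Eldora: 0.4047×96.77 + 0.3885×475.64 + 0.2068×1721.23 = 579.9329 per 100,000.
The crude rates (518.44 vs 759.20) would put Eldora higher, but that reflects its age composition; once standardized to a common age structure, Ivora has the higher underlying rate.

Ivora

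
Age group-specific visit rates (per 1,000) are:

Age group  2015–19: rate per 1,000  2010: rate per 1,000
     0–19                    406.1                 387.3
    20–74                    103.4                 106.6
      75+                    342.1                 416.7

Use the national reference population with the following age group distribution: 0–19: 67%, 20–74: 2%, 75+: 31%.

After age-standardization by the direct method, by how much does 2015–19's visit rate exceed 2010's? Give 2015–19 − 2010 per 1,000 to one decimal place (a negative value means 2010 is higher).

Standard weights: 0.67, 0.02, 0.31.
2015–19: 0.6700×406.1 + 0.0200×103.4 + 0.3100×342.1 = 380.2060 per 1,000.
2010: 0.6700×387.3 + 0.0200×106.6 + 0.3100×416.7 = 390.8000 per 1,000.
Difference = 380.2060 − 390.8000 = -10.5940.

-10.6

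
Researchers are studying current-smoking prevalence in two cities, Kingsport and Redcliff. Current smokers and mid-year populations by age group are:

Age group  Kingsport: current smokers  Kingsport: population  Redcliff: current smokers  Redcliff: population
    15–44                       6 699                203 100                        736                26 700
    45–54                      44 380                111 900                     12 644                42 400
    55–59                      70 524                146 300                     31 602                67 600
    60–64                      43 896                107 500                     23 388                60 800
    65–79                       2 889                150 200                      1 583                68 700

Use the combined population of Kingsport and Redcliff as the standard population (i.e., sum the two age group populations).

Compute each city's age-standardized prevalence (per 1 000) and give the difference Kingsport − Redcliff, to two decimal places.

Age-specific rates per 1 000 for Kingsport: 32.984, 396.604, 482.051, 408.335, 19.234.
For Redcliff: 27.566, 298.208, 467.485, 384.671, 23.042.
Combined standard total = 985 200; weights = 0.2333, 0.1566, 0.2171, 0.1708, 0.2222.
Kingsport: 0.2333×32.984 + 0.1566×396.604 + 0.2171×482.051 + 0.1708×408.335 + 0.2222×19.234 = 248.4972 per 1 000.
Redcliff: 0.2333×27.566 + 0.1566×298.208 + 0.2171×467.485 + 0.1708×384.671 + 0.2222×23.042 = 225.4640 per 1 000.
Difference = 248.4972 − 225.4640 = 23.0332.

23.03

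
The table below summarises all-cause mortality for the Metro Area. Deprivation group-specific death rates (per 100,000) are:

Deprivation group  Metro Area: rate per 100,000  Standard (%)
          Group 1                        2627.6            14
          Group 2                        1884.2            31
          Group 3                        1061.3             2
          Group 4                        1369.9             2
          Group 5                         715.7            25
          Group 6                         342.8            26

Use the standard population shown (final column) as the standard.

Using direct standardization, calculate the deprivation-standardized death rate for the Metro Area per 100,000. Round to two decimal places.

Standard weights: 0.14, 0.31, 0.02, 0.02, 0.25, 0.26.
Standardized rate: 0.1400×2627.6 + 0.3100×1884.2 + 0.0200×1061.3 + 0.0200×1369.9 + 0.2500×715.7 + 0.2600×342.8 = 1268.6430 per 100,000.

1268.64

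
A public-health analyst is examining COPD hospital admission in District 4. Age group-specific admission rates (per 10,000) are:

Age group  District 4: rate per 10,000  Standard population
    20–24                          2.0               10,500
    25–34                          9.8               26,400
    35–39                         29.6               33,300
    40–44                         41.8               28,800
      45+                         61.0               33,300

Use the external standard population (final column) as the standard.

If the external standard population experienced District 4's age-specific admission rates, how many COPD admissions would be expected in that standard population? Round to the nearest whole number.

450

Expected COPD admissions = Σ (standard pop × age-specific rate ÷ 10,000)
= 10,500×2.0/10,000 + 26,400×9.8/10,000 + 33,300×29.6/10,000 + 28,800×41.8/10,000 + 33,300×61.0/10,000
= 2.10 + 25.87 + 98.57 + 120.38 + 203.13 = 450.05.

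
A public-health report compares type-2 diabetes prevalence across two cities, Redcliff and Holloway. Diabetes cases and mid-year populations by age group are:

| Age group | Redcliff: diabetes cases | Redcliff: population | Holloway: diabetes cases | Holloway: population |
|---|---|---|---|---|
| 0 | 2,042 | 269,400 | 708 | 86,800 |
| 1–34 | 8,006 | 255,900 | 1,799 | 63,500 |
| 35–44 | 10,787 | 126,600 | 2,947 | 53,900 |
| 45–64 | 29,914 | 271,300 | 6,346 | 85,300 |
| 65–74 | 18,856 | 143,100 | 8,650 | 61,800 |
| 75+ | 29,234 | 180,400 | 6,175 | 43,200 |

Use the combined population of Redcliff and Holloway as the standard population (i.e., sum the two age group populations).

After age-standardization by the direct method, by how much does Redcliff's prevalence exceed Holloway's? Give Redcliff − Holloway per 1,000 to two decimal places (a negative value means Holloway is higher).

Age-specific rates per 1,000 for Redcliff: 7.580, 31.286, 85.205, 110.262, 131.768, 162.051.
For Holloway: 8.157, 28.331, 54.675, 74.396, 139.968, 142.940.
Combined standard total = 1,641,200; weights = 0.2170, 0.1946, 0.1100, 0.2173, 0.1248, 0.1362.
Redcliff: 0.2170×7.580 + 0.1946×31.286 + 0.1100×85.205 + 0.2173×110.262 + 0.1248×131.768 + 0.1362×162.051 = 79.5914 per 1,000.
Holloway: 0.2170×8.157 + 0.1946×28.331 + 0.1100×54.675 + 0.2173×74.396 + 0.1248×139.968 + 0.1362×142.940 = 66.4109 per 1,000.
Difference = 79.5914 − 66.4109 = 13.1805.

13.18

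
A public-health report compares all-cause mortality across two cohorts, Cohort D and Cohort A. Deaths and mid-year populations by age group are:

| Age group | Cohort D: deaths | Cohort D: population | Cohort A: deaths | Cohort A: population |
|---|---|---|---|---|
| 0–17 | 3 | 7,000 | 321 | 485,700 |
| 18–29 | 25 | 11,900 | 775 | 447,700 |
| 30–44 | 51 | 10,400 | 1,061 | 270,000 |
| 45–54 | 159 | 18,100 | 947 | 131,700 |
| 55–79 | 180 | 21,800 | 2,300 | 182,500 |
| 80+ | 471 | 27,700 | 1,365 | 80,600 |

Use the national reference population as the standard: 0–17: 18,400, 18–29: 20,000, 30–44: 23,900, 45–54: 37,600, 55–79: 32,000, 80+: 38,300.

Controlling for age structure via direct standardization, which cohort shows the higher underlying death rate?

Age-specific rates per 100,000 for Cohort D: 42.86, 210.08, 490.38, 878.45, 825.69, 1700.36.
For Cohort A: 66.09, 173.11, 392.96, 719.06, 1260.27, 1693.55.
Standard total = 170,200; weights = 0.1081, 0.1175, 0.1404, 0.2209, 0.1880, 0.2250.
Cohort D: 0.1081×42.86 + 0.1175×210.08 + 0.1404×490.38 + 0.2209×878.45 + 0.1880×825.69 + 0.2250×1700.36 = 830.1182 per 100,000.
Cohort A: 0.1081×66.09 + 0.1175×173.11 + 0.1404×392.96 + 0.2209×719.06 + 0.1880×1260.27 + 0.2250×1693.55 = 859.5669 per 100,000.
The crude rates (917.44 vs 423.54) would put Cohort D higher, but that reflects its age composition; once standardized to a common age structure, Cohort A has the higher underlying rate.

Cohort A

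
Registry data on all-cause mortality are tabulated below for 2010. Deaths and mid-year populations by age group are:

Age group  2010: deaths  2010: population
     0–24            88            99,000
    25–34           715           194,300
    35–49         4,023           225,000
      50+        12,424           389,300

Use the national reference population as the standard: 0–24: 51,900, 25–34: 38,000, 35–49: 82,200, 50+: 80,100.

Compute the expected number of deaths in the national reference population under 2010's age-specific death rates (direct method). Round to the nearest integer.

Age-specific rates per 1,000 for 2010: 0.889, 3.680, 17.880, 31.914.
Expected deaths = Σ (standard pop × age-specific rate ÷ 1,000)
= 51,900×0.889/1,000 + 38,000×3.680/1,000 + 82,200×17.880/1,000 + 80,100×31.914/1,000
= 46.13 + 139.84 + 1469.74 + 2556.29 = 4211.99.

4212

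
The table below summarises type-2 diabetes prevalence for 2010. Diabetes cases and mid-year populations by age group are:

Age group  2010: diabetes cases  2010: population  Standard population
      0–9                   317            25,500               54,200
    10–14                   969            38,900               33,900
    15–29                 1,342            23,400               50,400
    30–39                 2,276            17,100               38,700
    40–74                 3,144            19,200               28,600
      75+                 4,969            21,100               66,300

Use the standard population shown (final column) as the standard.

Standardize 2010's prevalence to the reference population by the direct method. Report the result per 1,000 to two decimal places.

109.73

Age-specific rates per 1,000 for 2010: 12.431, 24.910, 57.350, 133.099, 163.750, 235.498.
Standard total = 272,100; weights = 0.1992, 0.1246, 0.1852, 0.1422, 0.1051, 0.2437.
Standardized rate: 0.1992×12.431 + 0.1246×24.910 + 0.1852×57.350 + 0.1422×133.099 + 0.1051×163.750 + 0.2437×235.498 = 109.7258 per 1,000.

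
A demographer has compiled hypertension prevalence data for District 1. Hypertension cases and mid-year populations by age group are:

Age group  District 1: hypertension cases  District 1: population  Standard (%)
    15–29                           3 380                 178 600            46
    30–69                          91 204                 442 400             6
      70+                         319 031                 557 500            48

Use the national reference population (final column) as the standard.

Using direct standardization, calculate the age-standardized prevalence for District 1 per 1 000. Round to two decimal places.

Age-specific rates per 1 000 for District 1: 18.925, 206.157, 572.253.
Standard weights: 0.46, 0.06, 0.48.
Standardized rate: 0.4600×18.925 + 0.0600×206.157 + 0.4800×572.253 = 295.7563 per 1 000.

295.76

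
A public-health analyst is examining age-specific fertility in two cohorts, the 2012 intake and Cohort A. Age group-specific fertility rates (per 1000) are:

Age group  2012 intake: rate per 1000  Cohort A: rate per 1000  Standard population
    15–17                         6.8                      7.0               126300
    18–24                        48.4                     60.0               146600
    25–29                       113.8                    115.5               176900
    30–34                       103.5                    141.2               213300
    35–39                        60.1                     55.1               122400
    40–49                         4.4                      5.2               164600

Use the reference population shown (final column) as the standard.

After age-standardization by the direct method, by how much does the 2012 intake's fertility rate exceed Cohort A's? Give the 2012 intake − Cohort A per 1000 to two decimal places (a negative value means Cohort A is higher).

-10.09

Standard total = 950100; weights = 0.1329, 0.1543, 0.1862, 0.2245, 0.1288, 0.1732.
The 2012 intake: 0.1329×6.8 + 0.1543×48.4 + 0.1862×113.8 + 0.2245×103.5 + 0.1288×60.1 + 0.1732×4.4 = 61.3015 per 1000.
Cohort A: 0.1329×7.0 + 0.1543×60.0 + 0.1862×115.5 + 0.2245×141.2 + 0.1288×55.1 + 0.1732×5.2 = 71.3927 per 1000.
Difference = 61.3015 − 71.3927 = -10.0912.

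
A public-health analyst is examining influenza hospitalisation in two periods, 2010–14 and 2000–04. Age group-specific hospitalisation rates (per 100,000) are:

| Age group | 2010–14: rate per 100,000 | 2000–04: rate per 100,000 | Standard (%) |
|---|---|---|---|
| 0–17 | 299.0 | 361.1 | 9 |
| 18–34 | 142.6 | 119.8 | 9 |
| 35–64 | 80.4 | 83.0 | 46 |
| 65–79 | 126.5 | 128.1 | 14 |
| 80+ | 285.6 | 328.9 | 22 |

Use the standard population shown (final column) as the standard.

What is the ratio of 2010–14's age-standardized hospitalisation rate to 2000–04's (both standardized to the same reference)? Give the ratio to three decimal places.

0.916

Standard weights: 0.09, 0.09, 0.46, 0.14, 0.22.
2010–14: 0.0900×299.0 + 0.0900×142.6 + 0.4600×80.4 + 0.1400×126.5 + 0.2200×285.6 = 157.2700 per 100,000.
2000–04: 0.0900×361.1 + 0.0900×119.8 + 0.4600×83.0 + 0.1400×128.1 + 0.2200×328.9 = 171.7530 per 100,000.
Ratio = 157.2700 ÷ 171.7530 = 0.91568.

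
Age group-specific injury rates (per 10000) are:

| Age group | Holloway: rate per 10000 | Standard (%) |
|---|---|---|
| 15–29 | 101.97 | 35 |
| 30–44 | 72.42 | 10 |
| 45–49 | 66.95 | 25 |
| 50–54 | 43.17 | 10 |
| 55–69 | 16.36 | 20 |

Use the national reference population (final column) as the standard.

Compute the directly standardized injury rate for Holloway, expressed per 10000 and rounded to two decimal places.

67.26

Standard weights: 0.35, 0.10, 0.25, 0.10, 0.20.
Standardized rate: 0.3500×101.97 + 0.1000×72.42 + 0.2500×66.95 + 0.1000×43.17 + 0.2000×16.36 = 67.2580 per 10000.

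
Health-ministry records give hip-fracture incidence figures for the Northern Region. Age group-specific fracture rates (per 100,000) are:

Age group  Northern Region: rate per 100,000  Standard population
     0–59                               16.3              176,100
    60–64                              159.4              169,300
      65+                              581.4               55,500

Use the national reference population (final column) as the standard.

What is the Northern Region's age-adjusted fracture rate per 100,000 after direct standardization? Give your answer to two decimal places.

154.96

Standard total = 400,900; weights = 0.4393, 0.4223, 0.1384.
Standardized rate: 0.4393×16.3 + 0.4223×159.4 + 0.1384×581.4 = 154.9627 per 100,000.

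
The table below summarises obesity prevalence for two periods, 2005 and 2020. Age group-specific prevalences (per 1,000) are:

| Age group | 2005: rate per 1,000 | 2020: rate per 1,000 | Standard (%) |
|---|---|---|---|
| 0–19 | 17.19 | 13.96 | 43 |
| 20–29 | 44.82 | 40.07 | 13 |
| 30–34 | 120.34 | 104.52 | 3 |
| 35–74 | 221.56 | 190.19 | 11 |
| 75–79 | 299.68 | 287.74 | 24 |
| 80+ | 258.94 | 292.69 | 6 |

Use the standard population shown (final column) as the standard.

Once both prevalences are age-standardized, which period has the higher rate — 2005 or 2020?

Standard weights: 0.43, 0.13, 0.03, 0.11, 0.24, 0.06.
2005: 0.4300×17.19 + 0.1300×44.82 + 0.0300×120.34 + 0.1100×221.56 + 0.2400×299.68 + 0.0600×258.94 = 128.6597 per 1,000.
2020: 0.4300×13.96 + 0.1300×40.07 + 0.0300×104.52 + 0.1100×190.19 + 0.2400×287.74 + 0.0600×292.69 = 121.8874 per 1,000.

2005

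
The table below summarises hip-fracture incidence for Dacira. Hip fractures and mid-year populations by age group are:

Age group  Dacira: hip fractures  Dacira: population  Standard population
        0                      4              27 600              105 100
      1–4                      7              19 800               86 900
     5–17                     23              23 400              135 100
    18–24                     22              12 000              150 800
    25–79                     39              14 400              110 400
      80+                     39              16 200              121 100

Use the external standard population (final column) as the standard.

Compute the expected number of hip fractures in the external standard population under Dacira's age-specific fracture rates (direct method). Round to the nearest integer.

1046

Age-specific rates per 100 000 for Dacira: 14.49, 35.35, 98.29, 183.33, 270.83, 240.74.
Expected hip fractures = Σ (standard pop × age-specific rate ÷ 100 000)
= 105 100×14.49/100 000 + 86 900×35.35/100 000 + 135 100×98.29/100 000 + 150 800×183.33/100 000 + 110 400×270.83/100 000 + 121 100×240.74/100 000
= 15.23 + 30.72 + 132.79 + 276.47 + 299.00 + 291.54 = 1045.75.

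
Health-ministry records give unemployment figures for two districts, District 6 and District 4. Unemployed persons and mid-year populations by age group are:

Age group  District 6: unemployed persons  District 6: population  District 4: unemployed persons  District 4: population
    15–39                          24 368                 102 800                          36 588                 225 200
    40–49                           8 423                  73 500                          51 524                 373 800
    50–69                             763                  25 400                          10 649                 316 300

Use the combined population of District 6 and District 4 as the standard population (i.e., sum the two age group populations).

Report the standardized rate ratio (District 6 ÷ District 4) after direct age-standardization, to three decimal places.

1.101

Age-specific rates per 1 000 for District 6: 237.043, 114.599, 30.039.
For District 4: 162.469, 137.838, 33.667.
Combined standard total = 1 117 000; weights = 0.2936, 0.4004, 0.3059.
District 6: 0.2936×237.043 + 0.4004×114.599 + 0.3059×30.039 = 124.6862 per 1 000.
District 4: 0.2936×162.469 + 0.4004×137.838 + 0.3059×33.667 = 113.2042 per 1 000.
Ratio = 124.6862 ÷ 113.2042 = 1.10143.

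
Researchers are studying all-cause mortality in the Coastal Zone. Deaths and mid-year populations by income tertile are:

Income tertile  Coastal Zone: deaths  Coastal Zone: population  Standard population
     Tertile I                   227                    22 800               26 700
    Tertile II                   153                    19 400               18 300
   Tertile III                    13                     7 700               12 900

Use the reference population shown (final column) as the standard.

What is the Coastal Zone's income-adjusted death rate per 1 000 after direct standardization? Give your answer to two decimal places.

Income-specific rates per 1 000 for the Coastal Zone: 9.956, 7.887, 1.688.
Standard total = 57 900; weights = 0.4611, 0.3161, 0.2228.
Standardized rate: 0.4611×9.956 + 0.3161×7.887 + 0.2228×1.688 = 7.4600 per 1 000.

7.46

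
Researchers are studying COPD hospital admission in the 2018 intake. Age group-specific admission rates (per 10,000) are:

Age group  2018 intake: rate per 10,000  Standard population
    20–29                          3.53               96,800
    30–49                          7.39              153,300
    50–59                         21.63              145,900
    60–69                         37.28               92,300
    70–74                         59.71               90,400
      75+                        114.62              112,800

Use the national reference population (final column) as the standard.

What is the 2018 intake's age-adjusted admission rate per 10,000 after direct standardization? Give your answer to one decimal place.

38.2

Standard total = 691,500; weights = 0.1400, 0.2217, 0.2110, 0.1335, 0.1307, 0.1631.
Standardized rate: 0.1400×3.53 + 0.2217×7.39 + 0.2110×21.63 + 0.1335×37.28 + 0.1307×59.71 + 0.1631×114.62 = 38.1754 per 10,000.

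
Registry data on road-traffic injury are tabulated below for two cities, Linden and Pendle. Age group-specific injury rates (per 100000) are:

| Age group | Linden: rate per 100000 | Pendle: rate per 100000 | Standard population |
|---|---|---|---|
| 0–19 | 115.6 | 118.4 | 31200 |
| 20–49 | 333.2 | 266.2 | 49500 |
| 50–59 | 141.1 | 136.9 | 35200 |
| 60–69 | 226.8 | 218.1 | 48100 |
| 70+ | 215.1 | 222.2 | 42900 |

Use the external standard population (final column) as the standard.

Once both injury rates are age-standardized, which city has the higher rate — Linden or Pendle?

Linden

Standard total = 206900; weights = 0.1508, 0.2392, 0.1701, 0.2325, 0.2073.
Linden: 0.1508×115.6 + 0.2392×333.2 + 0.1701×141.1 + 0.2325×226.8 + 0.2073×215.1 = 218.4810 per 100000.
Pendle: 0.1508×118.4 + 0.2392×266.2 + 0.1701×136.9 + 0.2325×218.1 + 0.2073×222.2 = 201.6087 per 100000.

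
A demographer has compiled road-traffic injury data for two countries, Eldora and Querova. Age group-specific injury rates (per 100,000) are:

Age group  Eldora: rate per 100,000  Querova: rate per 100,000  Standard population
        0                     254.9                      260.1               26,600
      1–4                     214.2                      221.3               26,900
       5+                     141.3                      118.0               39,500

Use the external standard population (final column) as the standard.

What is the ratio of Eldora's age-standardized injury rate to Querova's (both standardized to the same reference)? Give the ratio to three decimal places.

Standard total = 93,000; weights = 0.2860, 0.2892, 0.4247.
Eldora: 0.2860×254.9 + 0.2892×214.2 + 0.4247×141.3 = 194.8782 per 100,000.
Querova: 0.2860×260.1 + 0.2892×221.3 + 0.4247×118.0 = 188.5229 per 100,000.
Ratio = 194.8782 ÷ 188.5229 = 1.03371.

1.034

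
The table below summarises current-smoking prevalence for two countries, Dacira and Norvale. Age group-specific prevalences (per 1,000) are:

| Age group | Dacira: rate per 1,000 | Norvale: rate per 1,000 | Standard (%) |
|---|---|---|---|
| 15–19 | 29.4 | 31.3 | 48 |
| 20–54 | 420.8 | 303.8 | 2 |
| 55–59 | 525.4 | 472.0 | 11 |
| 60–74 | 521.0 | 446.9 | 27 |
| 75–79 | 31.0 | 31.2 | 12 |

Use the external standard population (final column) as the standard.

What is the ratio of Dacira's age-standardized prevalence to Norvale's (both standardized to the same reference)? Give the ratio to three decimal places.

Standard weights: 0.48, 0.02, 0.11, 0.27, 0.12.
Dacira: 0.4800×29.4 + 0.0200×420.8 + 0.1100×525.4 + 0.2700×521.0 + 0.1200×31.0 = 224.7120 per 1,000.
Norvale: 0.4800×31.3 + 0.0200×303.8 + 0.1100×472.0 + 0.2700×446.9 + 0.1200×31.2 = 197.4270 per 1,000.
Ratio = 224.7120 ÷ 197.4270 = 1.13820.

1.138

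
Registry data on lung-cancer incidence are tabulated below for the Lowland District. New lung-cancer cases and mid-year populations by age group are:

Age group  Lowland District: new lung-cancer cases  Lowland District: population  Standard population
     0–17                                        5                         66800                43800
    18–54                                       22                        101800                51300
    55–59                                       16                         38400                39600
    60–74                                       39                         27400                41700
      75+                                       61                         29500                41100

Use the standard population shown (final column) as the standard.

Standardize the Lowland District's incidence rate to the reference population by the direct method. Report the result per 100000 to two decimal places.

80.55

Age-specific rates per 100000 for the Lowland District: 7.49, 21.61, 41.67, 142.34, 206.78.
Standard total = 217500; weights = 0.2014, 0.2359, 0.1821, 0.1917, 0.1890.
Standardized rate: 0.2014×7.49 + 0.2359×21.61 + 0.1821×41.67 + 0.1917×142.34 + 0.1890×206.78 = 80.5542 per 100000.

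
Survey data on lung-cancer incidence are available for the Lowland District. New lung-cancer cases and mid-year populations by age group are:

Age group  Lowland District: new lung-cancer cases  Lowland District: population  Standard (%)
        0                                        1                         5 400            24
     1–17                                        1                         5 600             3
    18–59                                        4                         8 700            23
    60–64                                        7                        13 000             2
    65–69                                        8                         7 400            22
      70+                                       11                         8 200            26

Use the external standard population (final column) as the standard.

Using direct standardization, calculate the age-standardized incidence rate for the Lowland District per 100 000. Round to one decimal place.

Age-specific rates per 100 000 for the Lowland District: 18.52, 17.86, 45.98, 53.85, 108.11, 134.15.
Standard weights: 0.24, 0.03, 0.23, 0.02, 0.22, 0.26.
Standardized rate: 0.2400×18.52 + 0.0300×17.86 + 0.2300×45.98 + 0.0200×53.85 + 0.2200×108.11 + 0.2600×134.15 = 75.2936 per 100 000.

75.3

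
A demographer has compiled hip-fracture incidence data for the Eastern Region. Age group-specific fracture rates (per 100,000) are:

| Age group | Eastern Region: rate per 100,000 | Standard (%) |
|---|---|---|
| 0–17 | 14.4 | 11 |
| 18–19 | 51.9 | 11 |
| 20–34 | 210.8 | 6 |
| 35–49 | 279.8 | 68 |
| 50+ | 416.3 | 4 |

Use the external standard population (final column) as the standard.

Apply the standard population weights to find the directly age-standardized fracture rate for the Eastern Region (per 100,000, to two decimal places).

Standard weights: 0.11, 0.11, 0.06, 0.68, 0.04.
Standardized rate: 0.1100×14.4 + 0.1100×51.9 + 0.0600×210.8 + 0.6800×279.8 + 0.0400×416.3 = 226.8570 per 100,000.

226.86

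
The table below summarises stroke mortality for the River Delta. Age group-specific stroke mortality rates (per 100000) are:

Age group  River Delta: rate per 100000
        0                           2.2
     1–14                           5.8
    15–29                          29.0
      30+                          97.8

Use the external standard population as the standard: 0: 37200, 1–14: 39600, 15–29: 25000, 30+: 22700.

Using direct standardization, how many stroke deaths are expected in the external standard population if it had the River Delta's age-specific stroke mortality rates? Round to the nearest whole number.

33

Expected stroke deaths = Σ (standard pop × age-specific rate ÷ 100000)
= 37200×2.2/100000 + 39600×5.8/100000 + 25000×29.0/100000 + 22700×97.8/100000
= 0.82 + 2.30 + 7.25 + 22.20 = 32.57.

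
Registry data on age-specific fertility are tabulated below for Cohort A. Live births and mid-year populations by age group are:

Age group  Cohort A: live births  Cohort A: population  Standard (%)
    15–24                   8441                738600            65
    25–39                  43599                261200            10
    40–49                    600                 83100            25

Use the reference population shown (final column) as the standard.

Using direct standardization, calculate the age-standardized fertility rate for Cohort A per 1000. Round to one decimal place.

25.9

Age-specific rates per 1000 for Cohort A: 11.428, 166.918, 7.220.
Standard weights: 0.65, 0.10, 0.25.
Standardized rate: 0.6500×11.428 + 0.1000×166.918 + 0.2500×7.220 = 25.9253 per 1000.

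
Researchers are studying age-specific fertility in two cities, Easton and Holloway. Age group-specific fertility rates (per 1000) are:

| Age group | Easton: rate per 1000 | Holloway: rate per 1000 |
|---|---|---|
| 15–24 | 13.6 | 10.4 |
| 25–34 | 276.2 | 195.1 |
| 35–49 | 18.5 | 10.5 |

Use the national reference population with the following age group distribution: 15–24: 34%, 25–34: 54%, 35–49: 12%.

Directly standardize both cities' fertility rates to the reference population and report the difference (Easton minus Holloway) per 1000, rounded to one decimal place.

Standard weights: 0.34, 0.54, 0.12.
Easton: 0.3400×13.6 + 0.5400×276.2 + 0.1200×18.5 = 155.9920 per 1000.
Holloway: 0.3400×10.4 + 0.5400×195.1 + 0.1200×10.5 = 110.1500 per 1000.
Difference = 155.9920 − 110.1500 = 45.8420.

45.8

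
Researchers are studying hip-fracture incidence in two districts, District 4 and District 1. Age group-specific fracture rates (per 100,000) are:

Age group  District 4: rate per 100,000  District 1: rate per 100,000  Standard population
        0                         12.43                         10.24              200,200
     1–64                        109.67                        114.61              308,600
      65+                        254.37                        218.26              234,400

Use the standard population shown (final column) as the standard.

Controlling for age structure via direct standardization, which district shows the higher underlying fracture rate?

Standard total = 743,200; weights = 0.2694, 0.4152, 0.3154.
District 4: 0.2694×12.43 + 0.4152×109.67 + 0.3154×254.37 = 129.1133 per 100,000.
District 1: 0.2694×10.24 + 0.4152×114.61 + 0.3154×218.26 = 119.1857 per 100,000.

District 4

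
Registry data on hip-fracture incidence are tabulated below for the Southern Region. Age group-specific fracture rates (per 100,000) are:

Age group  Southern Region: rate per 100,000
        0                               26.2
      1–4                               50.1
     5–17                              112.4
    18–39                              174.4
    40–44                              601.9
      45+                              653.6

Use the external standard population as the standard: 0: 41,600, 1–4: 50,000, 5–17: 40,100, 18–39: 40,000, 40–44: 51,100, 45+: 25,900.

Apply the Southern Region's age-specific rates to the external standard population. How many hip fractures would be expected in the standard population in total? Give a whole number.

628

Expected hip fractures = Σ (standard pop × age-specific rate ÷ 100,000)
= 41,600×26.2/100,000 + 50,000×50.1/100,000 + 40,100×112.4/100,000 + 40,000×174.4/100,000 + 51,100×601.9/100,000 + 25,900×653.6/100,000
= 10.90 + 25.05 + 45.07 + 69.76 + 307.57 + 169.28 = 627.63.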